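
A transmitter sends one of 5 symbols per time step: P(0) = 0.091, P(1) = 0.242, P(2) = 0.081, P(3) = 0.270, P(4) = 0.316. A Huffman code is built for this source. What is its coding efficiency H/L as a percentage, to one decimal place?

98.5%

Entropy H = −Σ p log₂ p ≈ 2.1389 bits.
Huffman merges: 81/1000+91/1000→43/250; 43/250+121/500→207/500; 27/100+79/250→293/500; 207/500+293/500→1. L = 543/250 ≈ 2.1720.
Efficiency = H/L = 2.1389/2.1720 = 98.5%.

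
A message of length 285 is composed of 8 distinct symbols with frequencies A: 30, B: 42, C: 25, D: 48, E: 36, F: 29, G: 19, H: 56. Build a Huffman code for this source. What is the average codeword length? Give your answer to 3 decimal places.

2.958 bits/symbol

Probabilities are the counts divided by 285.
Repeatedly combine the two least-probable nodes; the expected code length is the sum of the merged weights.
merge 1/15 + 5/57 → 44/285
merge 29/285 + 2/19 → 59/285
merge 12/95 + 14/95 → 26/95
merge 44/285 + 16/95 → 92/285
merge 56/285 + 59/285 → 23/57
merge 26/95 + 92/285 → 34/57
merge 23/57 + 34/57 → 1
L = 44/285 + 59/285 + 26/95 + 92/285 + 23/57 + 34/57 + 1 = 281/95 ≈ 2.958 bits/symbol.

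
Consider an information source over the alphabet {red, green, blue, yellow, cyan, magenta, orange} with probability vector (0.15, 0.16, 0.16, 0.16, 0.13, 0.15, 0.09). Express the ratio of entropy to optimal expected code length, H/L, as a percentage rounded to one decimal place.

Entropy H = −Σ p log₂ p ≈ 2.7854 bits.
Huffman merges: 9/100+13/100→11/50; 3/20+3/20→3/10; 4/25+4/25→8/25; 4/25+11/50→19/50; 3/10+8/25→31/50; 19/50+31/50→1. L = 71/25 ≈ 2.8400.
Efficiency = H/L = 2.7854/2.8400 = 98.1%.

98.1%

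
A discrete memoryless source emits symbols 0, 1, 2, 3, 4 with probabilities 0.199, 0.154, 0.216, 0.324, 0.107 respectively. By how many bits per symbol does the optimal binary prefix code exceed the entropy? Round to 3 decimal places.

0.032 bits

Entropy H = −Σ p log₂ p ≈ 2.2285 bits.
Huffman merges: 107/1000+77/500→261/1000; 199/1000+27/125→83/200; 261/1000+81/250→117/200; 83/200+117/200→1. L = 2261/1000 ≈ 2.2610.
L − H = 2.2610 − 2.2285 = 0.032 bits.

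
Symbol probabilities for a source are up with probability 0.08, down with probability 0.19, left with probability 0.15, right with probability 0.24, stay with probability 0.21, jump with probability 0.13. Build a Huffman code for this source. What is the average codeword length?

Repeatedly combine the two least-probable nodes; the expected code length is the sum of the merged weights.
merge 2/25 + 13/100 → 21/100
merge 3/20 + 19/100 → 17/50
merge 21/100 + 21/100 → 21/50
merge 6/25 + 17/50 → 29/50
merge 21/50 + 29/50 → 1
L = 21/100 + 17/50 + 21/50 + 29/50 + 1 = 51/20 = 2.55 bits/symbol.

2.55 bits/symbol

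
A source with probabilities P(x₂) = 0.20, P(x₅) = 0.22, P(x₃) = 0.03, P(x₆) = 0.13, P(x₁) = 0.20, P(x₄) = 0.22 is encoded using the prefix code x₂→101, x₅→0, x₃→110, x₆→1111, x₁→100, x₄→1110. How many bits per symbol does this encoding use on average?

L̄ = Σ pᵢ·ℓᵢ = 0.20·3 + 0.22·1 + 0.03·3 + 0.13·4 + 0.20·3 + 0.22·4 = 2.91 bits/symbol.

2.91 bits/symbol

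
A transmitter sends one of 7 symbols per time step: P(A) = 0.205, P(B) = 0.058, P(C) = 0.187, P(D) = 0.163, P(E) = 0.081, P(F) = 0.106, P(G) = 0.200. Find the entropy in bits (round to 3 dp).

H = −Σ pᵢ log₂ pᵢ.
−0.205·log₂(0.205) = 0.4687
−0.058·log₂(0.058) = 0.2383
−0.187·log₂(0.187) = 0.4523
−0.163·log₂(0.163) = 0.4266
−0.081·log₂(0.081) = 0.2937
−0.106·log₂(0.106) = 0.3432
−0.200·log₂(0.200) = 0.4644
Sum ≈ 2.6872 → 2.687 bits.

2.687 bits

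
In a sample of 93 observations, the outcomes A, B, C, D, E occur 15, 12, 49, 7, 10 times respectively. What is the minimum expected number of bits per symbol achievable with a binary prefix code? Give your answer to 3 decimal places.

1.946 bits/symbol

Probabilities are the counts divided by 93.
Repeatedly combine the two least-probable nodes; the expected code length is the sum of the merged weights.
merge 7/93 + 10/93 → 17/93
merge 4/31 + 5/31 → 9/31
merge 17/93 + 9/31 → 44/93
merge 44/93 + 49/93 → 1
L = 17/93 + 9/31 + 44/93 + 1 = 181/93 ≈ 1.946 bits/symbol.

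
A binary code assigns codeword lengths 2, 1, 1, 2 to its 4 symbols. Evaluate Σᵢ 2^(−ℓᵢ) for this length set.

With common denominator 2^2 = 4: Σ 2^(−ℓᵢ) = 1/4 + 2/4 + 2/4 + 1/4 = 6/4 = 1.5.

1.5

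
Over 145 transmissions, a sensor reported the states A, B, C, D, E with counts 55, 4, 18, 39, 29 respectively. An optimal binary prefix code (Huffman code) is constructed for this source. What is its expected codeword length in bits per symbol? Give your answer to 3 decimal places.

2.124 bits/symbol

Probabilities are the counts divided by 145.
Repeatedly combine the two least-probable nodes; the expected code length is the sum of the merged weights.
merge 4/145 + 18/145 → 22/145
merge 22/145 + 1/5 → 51/145
merge 39/145 + 51/145 → 18/29
merge 11/29 + 18/29 → 1
L = 22/145 + 51/145 + 18/29 + 1 = 308/145 ≈ 2.124 bits/symbol.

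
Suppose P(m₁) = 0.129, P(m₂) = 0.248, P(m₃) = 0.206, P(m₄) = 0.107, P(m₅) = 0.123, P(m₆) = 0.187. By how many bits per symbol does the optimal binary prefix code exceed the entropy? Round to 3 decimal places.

0.027 bits

Entropy H = −Σ p log₂ p ≈ 2.5187 bits.
Huffman merges: 107/1000+123/1000→23/100; 129/1000+187/1000→79/250; 103/500+23/100→109/250; 31/125+79/250→141/250; 109/250+141/250→1. L = 1273/500 ≈ 2.5460.
L − H = 2.5460 − 2.5187 = 0.027 bits.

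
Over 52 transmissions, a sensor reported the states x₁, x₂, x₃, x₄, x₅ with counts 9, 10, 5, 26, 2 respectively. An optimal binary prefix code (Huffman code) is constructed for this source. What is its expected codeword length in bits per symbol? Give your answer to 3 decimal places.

1.942 bits/symbol

Probabilities are the counts divided by 52.
Repeatedly combine the two least-probable nodes; the expected code length is the sum of the merged weights.
merge 1/26 + 5/52 → 7/52
merge 7/52 + 9/52 → 4/13
merge 5/26 + 4/13 → 1/2
merge 1/2 + 1/2 → 1
L = 7/52 + 4/13 + 1/2 + 1 = 101/52 ≈ 1.942 bits/symbol.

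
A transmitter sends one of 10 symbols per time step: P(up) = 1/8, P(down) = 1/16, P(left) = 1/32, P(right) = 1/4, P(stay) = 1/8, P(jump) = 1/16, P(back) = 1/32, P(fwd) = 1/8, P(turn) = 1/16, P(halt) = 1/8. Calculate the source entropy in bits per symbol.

3.0625 bits

Each probability is a power of 1/2, so log₂(1/p) is an integer.
H = Σ p·log₂(1/p) = 1/8·3 + 1/16·4 + 1/32·5 + 1/4·2 + 1/8·3 + 1/16·4 + 1/32·5 + 1/8·3 + 1/16·4 + 1/8·3 = 3.0625 bits.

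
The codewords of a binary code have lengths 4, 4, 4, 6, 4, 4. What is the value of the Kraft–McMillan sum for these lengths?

With common denominator 2^6 = 64: Σ 2^(−ℓᵢ) = 4/64 + 4/64 + 4/64 + 1/64 + 4/64 + 4/64 = 21/64 = 0.328125.

0.328125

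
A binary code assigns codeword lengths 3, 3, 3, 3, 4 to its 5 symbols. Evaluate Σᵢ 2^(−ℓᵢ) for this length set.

With common denominator 2^4 = 16: Σ 2^(−ℓᵢ) = 2/16 + 2/16 + 2/16 + 2/16 + 1/16 = 9/16 = 0.5625.

0.5625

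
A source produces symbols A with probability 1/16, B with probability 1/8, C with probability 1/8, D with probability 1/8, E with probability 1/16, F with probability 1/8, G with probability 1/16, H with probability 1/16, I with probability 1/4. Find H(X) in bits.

3 bits

Each probability is a power of 1/2, so log₂(1/p) is an integer.
H = Σ p·log₂(1/p) = 1/16·4 + 1/8·3 + 1/8·3 + 1/8·3 + 1/16·4 + 1/8·3 + 1/16·4 + 1/16·4 + 1/4·2 = 3 bits.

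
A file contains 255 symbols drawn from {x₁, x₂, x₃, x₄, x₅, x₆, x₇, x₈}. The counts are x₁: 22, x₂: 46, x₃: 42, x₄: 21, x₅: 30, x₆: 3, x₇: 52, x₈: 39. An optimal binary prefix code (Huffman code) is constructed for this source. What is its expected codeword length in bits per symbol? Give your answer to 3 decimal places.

Probabilities are the counts divided by 255.
Repeatedly combine the two least-probable nodes; the expected code length is the sum of the merged weights.
merge 1/85 + 7/85 → 8/85
merge 22/255 + 8/85 → 46/255
merge 2/17 + 13/85 → 23/85
merge 14/85 + 46/255 → 88/255
merge 46/255 + 52/255 → 98/255
merge 23/85 + 88/255 → 157/255
merge 98/255 + 157/255 → 1
L = 8/85 + 46/255 + 23/85 + 88/255 + 98/255 + 157/255 + 1 = 737/255 ≈ 2.890 bits/symbol.

2.890 bits/symbol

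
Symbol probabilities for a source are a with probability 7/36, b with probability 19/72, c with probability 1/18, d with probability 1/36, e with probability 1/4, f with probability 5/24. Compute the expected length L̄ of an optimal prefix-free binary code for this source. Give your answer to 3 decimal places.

Repeatedly combine the two least-probable nodes; the expected code length is the sum of the merged weights.
merge 1/36 + 1/18 → 1/12
merge 1/12 + 7/36 → 5/18
merge 5/24 + 1/4 → 11/24
merge 19/72 + 5/18 → 13/24
merge 11/24 + 13/24 → 1
L = 1/12 + 5/18 + 11/24 + 13/24 + 1 = 85/36 ≈ 2.361 bits/symbol.

2.361 bits/symbol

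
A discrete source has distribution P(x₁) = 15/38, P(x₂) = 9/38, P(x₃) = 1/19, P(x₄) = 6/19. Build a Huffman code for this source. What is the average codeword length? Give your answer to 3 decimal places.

1.895 bits/symbol

Repeatedly combine the two least-probable nodes; the expected code length is the sum of the merged weights.
merge 1/19 + 9/38 → 11/38
merge 11/38 + 6/19 → 23/38
merge 15/38 + 23/38 → 1
L = 11/38 + 23/38 + 1 = 36/19 ≈ 1.895 bits/symbol.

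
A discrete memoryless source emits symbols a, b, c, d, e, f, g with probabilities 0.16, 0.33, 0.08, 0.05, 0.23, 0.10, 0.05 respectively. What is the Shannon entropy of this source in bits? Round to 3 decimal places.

2.494 bits

H = −Σ pᵢ log₂ pᵢ.
−0.16·log₂(0.16) = 0.4230
−0.33·log₂(0.33) = 0.5278
−0.08·log₂(0.08) = 0.2915
−0.05·log₂(0.05) = 0.2161
−0.23·log₂(0.23) = 0.4877
−0.10·log₂(0.10) = 0.3322
−0.05·log₂(0.05) = 0.2161
Sum ≈ 2.4944 → 2.494 bits.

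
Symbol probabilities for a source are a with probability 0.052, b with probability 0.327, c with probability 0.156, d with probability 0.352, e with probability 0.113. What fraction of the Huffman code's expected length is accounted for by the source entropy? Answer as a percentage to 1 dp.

96.2%

Entropy H = −Σ p log₂ p ≈ 2.0530 bits.
Huffman merges: 13/250+113/1000→33/200; 39/250+33/200→321/1000; 321/1000+327/1000→81/125; 44/125+81/125→1. L = 1067/500 ≈ 2.1340.
Efficiency = H/L = 2.0530/2.1340 = 96.2%.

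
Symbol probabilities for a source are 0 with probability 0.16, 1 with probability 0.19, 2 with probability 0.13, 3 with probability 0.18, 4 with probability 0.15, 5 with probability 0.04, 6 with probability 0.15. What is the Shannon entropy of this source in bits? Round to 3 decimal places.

H = −Σ pᵢ log₂ pᵢ.
−0.16·log₂(0.16) = 0.4230
−0.19·log₂(0.19) = 0.4552
−0.13·log₂(0.13) = 0.3826
−0.18·log₂(0.18) = 0.4453
−0.15·log₂(0.15) = 0.4105
−0.04·log₂(0.04) = 0.1858
−0.15·log₂(0.15) = 0.4105
Sum ≈ 2.7130 → 2.713 bits.

2.713 bits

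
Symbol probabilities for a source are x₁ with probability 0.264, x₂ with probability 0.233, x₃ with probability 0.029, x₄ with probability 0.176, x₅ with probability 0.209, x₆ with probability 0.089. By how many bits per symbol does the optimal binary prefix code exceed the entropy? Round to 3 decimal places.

0.043 bits

Entropy H = −Σ p log₂ p ≈ 2.3688 bits.
Huffman merges: 29/1000+89/1000→59/500; 59/500+22/125→147/500; 209/1000+233/1000→221/500; 33/125+147/500→279/500; 221/500+279/500→1. L = 603/250 ≈ 2.4120.
L − H = 2.4120 − 2.3688 = 0.043 bits.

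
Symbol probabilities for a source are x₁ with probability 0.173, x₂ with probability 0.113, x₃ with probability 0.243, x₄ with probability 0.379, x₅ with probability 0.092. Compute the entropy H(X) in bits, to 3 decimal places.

2.136 bits

H = −Σ pᵢ log₂ pᵢ.
−0.173·log₂(0.173) = 0.4379
−0.113·log₂(0.113) = 0.3555
−0.243·log₂(0.243) = 0.4960
−0.379·log₂(0.379) = 0.5305
−0.092·log₂(0.092) = 0.3167
Sum ≈ 2.1365 → 2.136 bits.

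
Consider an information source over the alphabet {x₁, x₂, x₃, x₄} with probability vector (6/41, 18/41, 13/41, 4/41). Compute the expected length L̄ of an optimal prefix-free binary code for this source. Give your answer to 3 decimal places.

1.805 bits/symbol

Repeatedly combine the two least-probable nodes; the expected code length is the sum of the merged weights.
merge 4/41 + 6/41 → 10/41
merge 10/41 + 13/41 → 23/41
merge 18/41 + 23/41 → 1
L = 10/41 + 23/41 + 1 = 74/41 ≈ 1.805 bits/symbol.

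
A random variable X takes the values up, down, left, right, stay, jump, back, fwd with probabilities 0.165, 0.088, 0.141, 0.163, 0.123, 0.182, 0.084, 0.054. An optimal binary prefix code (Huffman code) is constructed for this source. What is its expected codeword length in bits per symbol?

2.956 bits/symbol

Repeatedly combine the two least-probable nodes; the expected code length is the sum of the merged weights.
merge 27/500 + 21/250 → 69/500
merge 11/125 + 123/1000 → 211/1000
merge 69/500 + 141/1000 → 279/1000
merge 163/1000 + 33/200 → 41/125
merge 91/500 + 211/1000 → 393/1000
merge 279/1000 + 41/125 → 607/1000
merge 393/1000 + 607/1000 → 1
L = 69/500 + 211/1000 + 279/1000 + 41/125 + 393/1000 + 607/1000 + 1 = 739/250 = 2.956 bits/symbol.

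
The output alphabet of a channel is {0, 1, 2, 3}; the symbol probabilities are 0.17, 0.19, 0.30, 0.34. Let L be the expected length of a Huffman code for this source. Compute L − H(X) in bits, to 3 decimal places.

0.060 bits

Entropy H = −Σ p log₂ p ≈ 1.9401 bits.
Huffman merges: 17/100+19/100→9/25; 3/10+17/50→16/25; 9/25+16/25→1. L = 2 ≈ 2.0000.
L − H = 2.0000 − 1.9401 = 0.060 bits.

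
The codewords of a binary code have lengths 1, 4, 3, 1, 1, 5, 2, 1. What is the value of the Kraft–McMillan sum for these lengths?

2.46875

With common denominator 2^5 = 32: Σ 2^(−ℓᵢ) = 16/32 + 2/32 + 4/32 + 16/32 + 16/32 + 1/32 + 8/32 + 16/32 = 79/32 = 2.46875.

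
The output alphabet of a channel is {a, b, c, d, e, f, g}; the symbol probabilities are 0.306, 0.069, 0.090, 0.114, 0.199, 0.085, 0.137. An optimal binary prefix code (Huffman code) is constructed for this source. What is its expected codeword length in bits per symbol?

2.649 bits/symbol

Repeatedly combine the two least-probable nodes; the expected code length is the sum of the merged weights.
merge 69/1000 + 17/200 → 77/500
merge 9/100 + 57/500 → 51/250
merge 137/1000 + 77/500 → 291/1000
merge 199/1000 + 51/250 → 403/1000
merge 291/1000 + 153/500 → 597/1000
merge 403/1000 + 597/1000 → 1
L = 77/500 + 51/250 + 291/1000 + 403/1000 + 597/1000 + 1 = 2649/1000 = 2.649 bits/symbol.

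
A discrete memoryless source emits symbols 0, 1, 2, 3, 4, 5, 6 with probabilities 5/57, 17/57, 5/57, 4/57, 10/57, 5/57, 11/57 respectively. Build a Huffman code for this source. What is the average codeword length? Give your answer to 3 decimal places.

Repeatedly combine the two least-probable nodes; the expected code length is the sum of the merged weights.
merge 4/57 + 5/57 → 3/19
merge 5/57 + 5/57 → 10/57
merge 3/19 + 10/57 → 1/3
merge 10/57 + 11/57 → 7/19
merge 17/57 + 1/3 → 12/19
merge 7/19 + 12/19 → 1
L = 3/19 + 10/57 + 1/3 + 7/19 + 12/19 + 1 = 8/3 ≈ 2.667 bits/symbol.

2.667 bits/symbol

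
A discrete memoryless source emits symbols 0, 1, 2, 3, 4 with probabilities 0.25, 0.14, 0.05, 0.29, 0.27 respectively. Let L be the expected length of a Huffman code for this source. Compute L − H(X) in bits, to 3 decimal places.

Entropy H = −Σ p log₂ p ≈ 2.1411 bits.
Huffman merges: 1/20+7/50→19/100; 19/100+1/4→11/25; 27/100+29/100→14/25; 11/25+14/25→1. L = 219/100 ≈ 2.1900.
L − H = 2.1900 − 2.1411 = 0.049 bits.

0.049 bits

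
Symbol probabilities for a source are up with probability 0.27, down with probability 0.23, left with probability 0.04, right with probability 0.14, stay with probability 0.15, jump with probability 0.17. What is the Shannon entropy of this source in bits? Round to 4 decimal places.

2.4257 bits

H = −Σ pᵢ log₂ pᵢ.
−0.27·log₂(0.27) = 0.5100
−0.23·log₂(0.23) = 0.4877
−0.04·log₂(0.04) = 0.1858
−0.14·log₂(0.14) = 0.3971
−0.15·log₂(0.15) = 0.4105
−0.17·log₂(0.17) = 0.4346
Sum ≈ 2.4257 → 2.4257 bits.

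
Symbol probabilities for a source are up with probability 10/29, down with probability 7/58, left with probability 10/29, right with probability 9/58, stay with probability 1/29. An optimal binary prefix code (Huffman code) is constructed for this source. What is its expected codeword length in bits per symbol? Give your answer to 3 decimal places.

Repeatedly combine the two least-probable nodes; the expected code length is the sum of the merged weights.
merge 1/29 + 7/58 → 9/58
merge 9/58 + 9/58 → 9/29
merge 9/29 + 10/29 → 19/29
merge 10/29 + 19/29 → 1
L = 9/58 + 9/29 + 19/29 + 1 = 123/58 ≈ 2.121 bits/symbol.

2.121 bits/symbol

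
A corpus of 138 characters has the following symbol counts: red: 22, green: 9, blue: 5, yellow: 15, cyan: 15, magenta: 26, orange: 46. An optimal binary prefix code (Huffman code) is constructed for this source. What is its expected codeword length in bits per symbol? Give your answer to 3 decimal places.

Probabilities are the counts divided by 138.
Repeatedly combine the two least-probable nodes; the expected code length is the sum of the merged weights.
merge 5/138 + 3/46 → 7/69
merge 7/69 + 5/46 → 29/138
merge 5/46 + 11/69 → 37/138
merge 13/69 + 29/138 → 55/138
merge 37/138 + 1/3 → 83/138
merge 55/138 + 83/138 → 1
L = 7/69 + 29/138 + 37/138 + 55/138 + 83/138 + 1 = 178/69 ≈ 2.580 bits/symbol.

2.580 bits/symbol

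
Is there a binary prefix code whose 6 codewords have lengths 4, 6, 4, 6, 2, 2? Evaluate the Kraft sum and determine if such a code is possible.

0.65625; yes

With common denominator 2^6 = 64: Σ 2^(−ℓᵢ) = 4/64 + 1/64 + 4/64 + 1/64 + 16/64 + 16/64 = 42/64 = 0.65625.
Kraft's inequality requires Σ ≤ 1; here Σ = 0.65625 ≤ 1, so such a prefix code exists.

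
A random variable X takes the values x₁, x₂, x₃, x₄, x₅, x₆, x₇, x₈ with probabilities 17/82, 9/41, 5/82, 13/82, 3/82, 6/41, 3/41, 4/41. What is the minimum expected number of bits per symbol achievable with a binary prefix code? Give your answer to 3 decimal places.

2.841 bits/symbol

Repeatedly combine the two least-probable nodes; the expected code length is the sum of the merged weights.
merge 3/82 + 5/82 → 4/41
merge 3/41 + 4/41 → 7/41
merge 4/41 + 6/41 → 10/41
merge 13/82 + 7/41 → 27/82
merge 17/82 + 9/41 → 35/82
merge 10/41 + 27/82 → 47/82
merge 35/82 + 47/82 → 1
L = 4/41 + 7/41 + 10/41 + 27/82 + 35/82 + 47/82 + 1 = 233/82 ≈ 2.841 bits/symbol.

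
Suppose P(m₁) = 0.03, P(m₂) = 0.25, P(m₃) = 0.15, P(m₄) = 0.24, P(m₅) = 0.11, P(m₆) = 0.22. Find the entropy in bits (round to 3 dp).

2.387 bits

H = −Σ pᵢ log₂ pᵢ.
−0.03·log₂(0.03) = 0.1518
−0.25·log₂(0.25) = 0.5000
−0.15·log₂(0.15) = 0.4105
−0.24·log₂(0.24) = 0.4941
−0.11·log₂(0.11) = 0.3503
−0.22·log₂(0.22) = 0.4806
Sum ≈ 2.3873 → 2.387 bits.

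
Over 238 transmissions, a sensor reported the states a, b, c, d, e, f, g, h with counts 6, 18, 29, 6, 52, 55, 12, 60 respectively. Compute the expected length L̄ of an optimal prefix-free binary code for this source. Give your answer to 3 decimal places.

Probabilities are the counts divided by 238.
Repeatedly combine the two least-probable nodes; the expected code length is the sum of the merged weights.
merge 3/119 + 3/119 → 6/119
merge 6/119 + 6/119 → 12/119
merge 9/119 + 12/119 → 3/17
merge 29/238 + 3/17 → 71/238
merge 26/119 + 55/238 → 107/238
merge 30/119 + 71/238 → 131/238
merge 107/238 + 131/238 → 1
L = 6/119 + 12/119 + 3/17 + 71/238 + 107/238 + 131/238 + 1 = 625/238 ≈ 2.626 bits/symbol.

2.626 bits/symbol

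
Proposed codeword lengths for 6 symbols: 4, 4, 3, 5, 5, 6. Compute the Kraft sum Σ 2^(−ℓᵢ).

0.328125

With common denominator 2^6 = 64: Σ 2^(−ℓᵢ) = 4/64 + 4/64 + 8/64 + 2/64 + 2/64 + 1/64 = 21/64 = 0.328125.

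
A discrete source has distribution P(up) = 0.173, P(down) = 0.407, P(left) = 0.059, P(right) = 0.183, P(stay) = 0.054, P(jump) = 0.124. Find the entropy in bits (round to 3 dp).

H = −Σ pᵢ log₂ pᵢ.
−0.173·log₂(0.173) = 0.4379
−0.407·log₂(0.407) = 0.5278
−0.059·log₂(0.059) = 0.2409
−0.183·log₂(0.183) = 0.4484
−0.054·log₂(0.054) = 0.2274
−0.124·log₂(0.124) = 0.3734
Sum ≈ 2.2558 → 2.256 bits.

2.256 bits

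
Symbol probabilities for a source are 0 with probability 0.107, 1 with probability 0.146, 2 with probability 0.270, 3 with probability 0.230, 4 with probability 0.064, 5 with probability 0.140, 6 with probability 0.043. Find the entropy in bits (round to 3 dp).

H = −Σ pᵢ log₂ pᵢ.
−0.107·log₂(0.107) = 0.3450
−0.146·log₂(0.146) = 0.4053
−0.270·log₂(0.270) = 0.5100
−0.230·log₂(0.230) = 0.4877
−0.064·log₂(0.064) = 0.2538
−0.140·log₂(0.140) = 0.3971
−0.043·log₂(0.043) = 0.1952
Sum ≈ 2.5941 → 2.594 bits.

2.594 bits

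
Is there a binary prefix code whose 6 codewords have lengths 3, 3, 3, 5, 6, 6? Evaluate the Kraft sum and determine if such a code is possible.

0.4375; yes

With common denominator 2^6 = 64: Σ 2^(−ℓᵢ) = 8/64 + 8/64 + 8/64 + 2/64 + 1/64 + 1/64 = 28/64 = 0.4375.
Kraft's inequality requires Σ ≤ 1; here Σ = 0.4375 ≤ 1, so such a prefix code exists.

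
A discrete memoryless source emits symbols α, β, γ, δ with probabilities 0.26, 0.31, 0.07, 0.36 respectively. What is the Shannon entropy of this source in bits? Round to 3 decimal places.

H = −Σ pᵢ log₂ pᵢ.
−0.26·log₂(0.26) = 0.5053
−0.31·log₂(0.31) = 0.5238
−0.07·log₂(0.07) = 0.2686
−0.36·log₂(0.36) = 0.5306
Sum ≈ 1.8283 → 1.828 bits.

1.828 bits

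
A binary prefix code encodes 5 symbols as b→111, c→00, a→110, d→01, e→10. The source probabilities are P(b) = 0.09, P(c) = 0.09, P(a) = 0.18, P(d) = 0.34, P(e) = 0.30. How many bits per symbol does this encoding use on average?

L̄ = Σ pᵢ·ℓᵢ = 0.09·3 + 0.09·2 + 0.18·3 + 0.34·2 + 0.30·2 = 2.27 bits/symbol.

2.27 bits/symbol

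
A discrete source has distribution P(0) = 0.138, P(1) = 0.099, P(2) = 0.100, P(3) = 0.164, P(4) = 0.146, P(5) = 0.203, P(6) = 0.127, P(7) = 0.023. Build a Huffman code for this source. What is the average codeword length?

2.919 bits/symbol

Repeatedly combine the two least-probable nodes; the expected code length is the sum of the merged weights.
merge 23/1000 + 99/1000 → 61/500
merge 1/10 + 61/500 → 111/500
merge 127/1000 + 69/500 → 53/200
merge 73/500 + 41/250 → 31/100
merge 203/1000 + 111/500 → 17/40
merge 53/200 + 31/100 → 23/40
merge 17/40 + 23/40 → 1
L = 61/500 + 111/500 + 53/200 + 31/100 + 17/40 + 23/40 + 1 = 2919/1000 = 2.919 bits/symbol.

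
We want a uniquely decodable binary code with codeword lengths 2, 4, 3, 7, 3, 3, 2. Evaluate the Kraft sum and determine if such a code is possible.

0.9453125; yes

With common denominator 2^7 = 128: Σ 2^(−ℓᵢ) = 32/128 + 8/128 + 16/128 + 1/128 + 16/128 + 16/128 + 32/128 = 121/128 = 0.9453125.
Kraft's inequality requires Σ ≤ 1; here Σ = 0.9453125 ≤ 1, so such a prefix code exists.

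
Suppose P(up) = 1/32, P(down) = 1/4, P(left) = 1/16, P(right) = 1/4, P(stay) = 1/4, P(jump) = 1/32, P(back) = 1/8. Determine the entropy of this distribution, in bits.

Each probability is a power of 1/2, so log₂(1/p) is an integer.
H = Σ p·log₂(1/p) = 1/32·5 + 1/4·2 + 1/16·4 + 1/4·2 + 1/4·2 + 1/32·5 + 1/8·3 = 2.4375 bits.

2.4375 bits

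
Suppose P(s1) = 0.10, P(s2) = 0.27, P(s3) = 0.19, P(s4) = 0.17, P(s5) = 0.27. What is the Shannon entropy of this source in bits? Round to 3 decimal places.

H = −Σ pᵢ log₂ pᵢ.
−0.10·log₂(0.10) = 0.3322
−0.27·log₂(0.27) = 0.5100
−0.19·log₂(0.19) = 0.4552
−0.17·log₂(0.17) = 0.4346
−0.27·log₂(0.27) = 0.5100
Sum ≈ 2.2420 → 2.242 bits.

2.242 bits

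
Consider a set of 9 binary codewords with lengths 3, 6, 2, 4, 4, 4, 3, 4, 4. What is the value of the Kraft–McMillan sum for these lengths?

0.828125

With common denominator 2^6 = 64: Σ 2^(−ℓᵢ) = 8/64 + 1/64 + 16/64 + 4/64 + 4/64 + 4/64 + 8/64 + 4/64 + 4/64 = 53/64 = 0.828125.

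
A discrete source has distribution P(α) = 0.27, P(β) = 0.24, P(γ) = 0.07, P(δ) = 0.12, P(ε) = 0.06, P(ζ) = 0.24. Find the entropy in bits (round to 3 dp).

2.377 bits

H = −Σ pᵢ log₂ pᵢ.
−0.27·log₂(0.27) = 0.5100
−0.24·log₂(0.24) = 0.4941
−0.07·log₂(0.07) = 0.2686
−0.12·log₂(0.12) = 0.3671
−0.06·log₂(0.06) = 0.2435
−0.24·log₂(0.24) = 0.4941
Sum ≈ 2.3774 → 2.377 bits.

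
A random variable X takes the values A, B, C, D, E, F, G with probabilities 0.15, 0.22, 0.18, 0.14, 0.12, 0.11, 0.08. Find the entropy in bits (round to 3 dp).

H = −Σ pᵢ log₂ pᵢ.
−0.15·log₂(0.15) = 0.4105
−0.22·log₂(0.22) = 0.4806
−0.18·log₂(0.18) = 0.4453
−0.14·log₂(0.14) = 0.3971
−0.12·log₂(0.12) = 0.3671
−0.11·log₂(0.11) = 0.3503
−0.08·log₂(0.08) = 0.2915
Sum ≈ 2.7424 → 2.742 bits.

2.742 bits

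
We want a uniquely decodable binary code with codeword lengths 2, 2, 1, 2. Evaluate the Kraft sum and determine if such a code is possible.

1.25; no

With common denominator 2^2 = 4: Σ 2^(−ℓᵢ) = 1/4 + 1/4 + 2/4 + 1/4 = 5/4 = 1.25.
Kraft's inequality requires Σ ≤ 1; here Σ = 1.25 > 1, so no such prefix code exists.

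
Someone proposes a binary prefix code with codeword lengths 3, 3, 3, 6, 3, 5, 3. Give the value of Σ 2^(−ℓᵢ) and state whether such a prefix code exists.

0.671875; yes

With common denominator 2^6 = 64: Σ 2^(−ℓᵢ) = 8/64 + 8/64 + 8/64 + 1/64 + 8/64 + 2/64 + 8/64 = 43/64 = 0.671875.
Kraft's inequality requires Σ ≤ 1; here Σ = 0.671875 ≤ 1, so such a prefix code exists.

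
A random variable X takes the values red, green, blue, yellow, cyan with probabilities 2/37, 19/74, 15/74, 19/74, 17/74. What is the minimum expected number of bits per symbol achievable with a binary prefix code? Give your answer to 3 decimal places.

Repeatedly combine the two least-probable nodes; the expected code length is the sum of the merged weights.
merge 2/37 + 15/74 → 19/74
merge 17/74 + 19/74 → 18/37
merge 19/74 + 19/74 → 19/37
merge 18/37 + 19/37 → 1
L = 19/74 + 18/37 + 19/37 + 1 = 167/74 ≈ 2.257 bits/symbol.

2.257 bits/symbol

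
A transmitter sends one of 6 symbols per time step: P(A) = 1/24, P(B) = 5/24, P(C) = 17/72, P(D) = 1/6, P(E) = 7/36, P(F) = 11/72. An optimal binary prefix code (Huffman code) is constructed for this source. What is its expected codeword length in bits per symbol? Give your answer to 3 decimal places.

2.556 bits/symbol

Repeatedly combine the two least-probable nodes; the expected code length is the sum of the merged weights.
merge 1/24 + 11/72 → 7/36
merge 1/6 + 7/36 → 13/36
merge 7/36 + 5/24 → 29/72
merge 17/72 + 13/36 → 43/72
merge 29/72 + 43/72 → 1
L = 7/36 + 13/36 + 29/72 + 43/72 + 1 = 23/9 ≈ 2.556 bits/symbol.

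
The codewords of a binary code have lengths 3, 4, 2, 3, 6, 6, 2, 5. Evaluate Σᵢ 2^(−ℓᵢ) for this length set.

With common denominator 2^6 = 64: Σ 2^(−ℓᵢ) = 8/64 + 4/64 + 16/64 + 8/64 + 1/64 + 1/64 + 16/64 + 2/64 = 56/64 = 0.875.

0.875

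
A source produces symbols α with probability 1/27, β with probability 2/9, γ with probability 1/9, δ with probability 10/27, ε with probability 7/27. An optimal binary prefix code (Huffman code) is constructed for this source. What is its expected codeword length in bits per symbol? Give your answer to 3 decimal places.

2.148 bits/symbol

Repeatedly combine the two least-probable nodes; the expected code length is the sum of the merged weights.
merge 1/27 + 1/9 → 4/27
merge 4/27 + 2/9 → 10/27
merge 7/27 + 10/27 → 17/27
merge 10/27 + 17/27 → 1
L = 4/27 + 10/27 + 17/27 + 1 = 58/27 ≈ 2.148 bits/symbol.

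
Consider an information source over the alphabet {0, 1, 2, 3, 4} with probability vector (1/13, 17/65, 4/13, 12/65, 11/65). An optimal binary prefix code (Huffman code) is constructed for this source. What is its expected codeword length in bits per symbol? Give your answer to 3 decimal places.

Repeatedly combine the two least-probable nodes; the expected code length is the sum of the merged weights.
merge 1/13 + 11/65 → 16/65
merge 12/65 + 16/65 → 28/65
merge 17/65 + 4/13 → 37/65
merge 28/65 + 37/65 → 1
L = 16/65 + 28/65 + 37/65 + 1 = 146/65 ≈ 2.246 bits/symbol.

2.246 bits/symbol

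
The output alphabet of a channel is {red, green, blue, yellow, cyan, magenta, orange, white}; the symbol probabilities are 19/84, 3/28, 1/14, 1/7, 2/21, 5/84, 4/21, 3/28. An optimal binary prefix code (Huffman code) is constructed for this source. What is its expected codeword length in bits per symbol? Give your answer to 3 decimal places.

2.905 bits/symbol

Repeatedly combine the two least-probable nodes; the expected code length is the sum of the merged weights.
merge 5/84 + 1/14 → 11/84
merge 2/21 + 3/28 → 17/84
merge 3/28 + 11/84 → 5/21
merge 1/7 + 4/21 → 1/3
merge 17/84 + 19/84 → 3/7
merge 5/21 + 1/3 → 4/7
merge 3/7 + 4/7 → 1
L = 11/84 + 17/84 + 5/21 + 1/3 + 3/7 + 4/7 + 1 = 61/21 ≈ 2.905 bits/symbol.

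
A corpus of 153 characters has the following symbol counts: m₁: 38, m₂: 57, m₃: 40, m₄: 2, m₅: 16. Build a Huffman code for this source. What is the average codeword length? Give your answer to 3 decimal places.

Probabilities are the counts divided by 153.
Repeatedly combine the two least-probable nodes; the expected code length is the sum of the merged weights.
merge 2/153 + 16/153 → 2/17
merge 2/17 + 38/153 → 56/153
merge 40/153 + 56/153 → 32/51
merge 19/51 + 32/51 → 1
L = 2/17 + 56/153 + 32/51 + 1 = 19/9 ≈ 2.111 bits/symbol.

2.111 bits/symbol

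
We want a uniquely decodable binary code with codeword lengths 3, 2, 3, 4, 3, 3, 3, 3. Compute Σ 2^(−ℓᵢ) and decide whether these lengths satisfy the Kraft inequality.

1.0625; no

With common denominator 2^4 = 16: Σ 2^(−ℓᵢ) = 2/16 + 4/16 + 2/16 + 1/16 + 2/16 + 2/16 + 2/16 + 2/16 = 17/16 = 1.0625.
Kraft's inequality requires Σ ≤ 1; here Σ = 1.0625 > 1, so no such prefix code exists.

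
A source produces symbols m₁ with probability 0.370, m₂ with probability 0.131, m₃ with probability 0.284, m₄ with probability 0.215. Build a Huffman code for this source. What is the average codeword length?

Repeatedly combine the two least-probable nodes; the expected code length is the sum of the merged weights.
merge 131/1000 + 43/200 → 173/500
merge 71/250 + 173/500 → 63/100
merge 37/100 + 63/100 → 1
L = 173/500 + 63/100 + 1 = 247/125 = 1.976 bits/symbol.

1.976 bits/symbol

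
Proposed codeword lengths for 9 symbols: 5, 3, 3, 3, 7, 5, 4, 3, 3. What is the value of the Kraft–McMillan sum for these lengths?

0.7578125

With common denominator 2^7 = 128: Σ 2^(−ℓᵢ) = 4/128 + 16/128 + 16/128 + 16/128 + 1/128 + 4/128 + 8/128 + 16/128 + 16/128 = 97/128 = 0.7578125.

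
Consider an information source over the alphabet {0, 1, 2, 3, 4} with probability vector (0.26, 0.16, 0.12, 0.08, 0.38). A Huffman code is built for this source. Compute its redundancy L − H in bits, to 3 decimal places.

Entropy H = −Σ p log₂ p ≈ 2.1173 bits.
Huffman merges: 2/25+3/25→1/5; 4/25+1/5→9/25; 13/50+9/25→31/50; 19/50+31/50→1. L = 109/50 ≈ 2.1800.
L − H = 2.1800 − 2.1173 = 0.063 bits.

0.063 bits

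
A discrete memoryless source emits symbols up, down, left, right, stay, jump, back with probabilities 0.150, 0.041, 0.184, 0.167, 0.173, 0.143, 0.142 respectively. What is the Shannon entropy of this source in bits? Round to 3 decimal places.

H = −Σ pᵢ log₂ pᵢ.
−0.150·log₂(0.150) = 0.4105
−0.041·log₂(0.041) = 0.1889
−0.184·log₂(0.184) = 0.4494
−0.167·log₂(0.167) = 0.4312
−0.173·log₂(0.173) = 0.4379
−0.143·log₂(0.143) = 0.4012
−0.142·log₂(0.142) = 0.3999
Sum ≈ 2.7191 → 2.719 bits.

2.719 bits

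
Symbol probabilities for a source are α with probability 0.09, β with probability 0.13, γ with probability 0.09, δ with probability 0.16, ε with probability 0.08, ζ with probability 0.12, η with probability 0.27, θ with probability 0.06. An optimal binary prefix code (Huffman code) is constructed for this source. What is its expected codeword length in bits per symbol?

Repeatedly combine the two least-probable nodes; the expected code length is the sum of the merged weights.
merge 3/50 + 2/25 → 7/50
merge 9/100 + 9/100 → 9/50
merge 3/25 + 13/100 → 1/4
merge 7/50 + 4/25 → 3/10
merge 9/50 + 1/4 → 43/100
merge 27/100 + 3/10 → 57/100
merge 43/100 + 57/100 → 1
L = 7/50 + 9/50 + 1/4 + 3/10 + 43/100 + 57/100 + 1 = 287/100 = 2.87 bits/symbol.

2.87 bits/symbol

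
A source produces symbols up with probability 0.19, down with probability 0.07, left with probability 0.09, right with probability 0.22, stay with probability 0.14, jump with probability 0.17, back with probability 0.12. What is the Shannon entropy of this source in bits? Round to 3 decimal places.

H = −Σ pᵢ log₂ pᵢ.
−0.19·log₂(0.19) = 0.4552
−0.07·log₂(0.07) = 0.2686
−0.09·log₂(0.09) = 0.3127
−0.22·log₂(0.22) = 0.4806
−0.14·log₂(0.14) = 0.3971
−0.17·log₂(0.17) = 0.4346
−0.12·log₂(0.12) = 0.3671
Sum ≈ 2.7158 → 2.716 bits.

2.716 bits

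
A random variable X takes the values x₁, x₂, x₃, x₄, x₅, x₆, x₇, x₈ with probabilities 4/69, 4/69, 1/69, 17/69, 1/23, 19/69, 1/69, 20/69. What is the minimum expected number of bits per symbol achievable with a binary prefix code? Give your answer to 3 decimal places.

2.406 bits/symbol

Repeatedly combine the two least-probable nodes; the expected code length is the sum of the merged weights.
merge 1/69 + 1/69 → 2/69
merge 2/69 + 1/23 → 5/69
merge 4/69 + 4/69 → 8/69
merge 5/69 + 8/69 → 13/69
merge 13/69 + 17/69 → 10/23
merge 19/69 + 20/69 → 13/23
merge 10/23 + 13/23 → 1
L = 2/69 + 5/69 + 8/69 + 13/69 + 10/23 + 13/23 + 1 = 166/69 ≈ 2.406 bits/symbol.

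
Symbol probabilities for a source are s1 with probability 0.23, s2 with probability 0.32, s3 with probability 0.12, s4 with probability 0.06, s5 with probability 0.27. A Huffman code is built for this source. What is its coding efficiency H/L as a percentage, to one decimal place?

Entropy H = −Σ p log₂ p ≈ 2.1343 bits.
Huffman merges: 3/50+3/25→9/50; 9/50+23/100→41/100; 27/100+8/25→59/100; 41/100+59/100→1. L = 109/50 ≈ 2.1800.
Efficiency = H/L = 2.1343/2.1800 = 97.9%.

97.9%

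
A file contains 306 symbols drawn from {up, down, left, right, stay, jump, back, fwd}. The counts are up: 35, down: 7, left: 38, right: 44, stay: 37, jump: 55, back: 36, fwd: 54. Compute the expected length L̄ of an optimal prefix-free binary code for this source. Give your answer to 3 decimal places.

Probabilities are the counts divided by 306.
Repeatedly combine the two least-probable nodes; the expected code length is the sum of the merged weights.
merge 7/306 + 35/306 → 7/51
merge 2/17 + 37/306 → 73/306
merge 19/153 + 7/51 → 40/153
merge 22/153 + 3/17 → 49/153
merge 55/306 + 73/306 → 64/153
merge 40/153 + 49/153 → 89/153
merge 64/153 + 89/153 → 1
L = 7/51 + 73/306 + 40/153 + 49/153 + 64/153 + 89/153 + 1 = 905/306 ≈ 2.958 bits/symbol.

2.958 bits/symbol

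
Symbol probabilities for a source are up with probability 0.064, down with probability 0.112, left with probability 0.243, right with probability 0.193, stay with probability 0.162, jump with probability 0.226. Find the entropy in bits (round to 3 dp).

H = −Σ pᵢ log₂ pᵢ.
−0.064·log₂(0.064) = 0.2538
−0.112·log₂(0.112) = 0.3537
−0.243·log₂(0.243) = 0.4960
−0.193·log₂(0.193) = 0.4581
−0.162·log₂(0.162) = 0.4254
−0.226·log₂(0.226) = 0.4849
Sum ≈ 2.4719 → 2.472 bits.

2.472 bits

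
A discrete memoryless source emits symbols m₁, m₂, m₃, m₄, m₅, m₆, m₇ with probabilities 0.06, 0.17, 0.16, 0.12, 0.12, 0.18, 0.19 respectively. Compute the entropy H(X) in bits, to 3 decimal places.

H = −Σ pᵢ log₂ pᵢ.
−0.06·log₂(0.06) = 0.2435
−0.17·log₂(0.17) = 0.4346
−0.16·log₂(0.16) = 0.4230
−0.12·log₂(0.12) = 0.3671
−0.12·log₂(0.12) = 0.3671
−0.18·log₂(0.18) = 0.4453
−0.19·log₂(0.19) = 0.4552
Sum ≈ 2.7358 → 2.736 bits.

2.736 bits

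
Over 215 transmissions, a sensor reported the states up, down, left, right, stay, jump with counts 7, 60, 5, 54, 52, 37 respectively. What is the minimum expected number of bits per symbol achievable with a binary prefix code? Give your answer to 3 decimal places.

Probabilities are the counts divided by 215.
Repeatedly combine the two least-probable nodes; the expected code length is the sum of the merged weights.
merge 1/43 + 7/215 → 12/215
merge 12/215 + 37/215 → 49/215
merge 49/215 + 52/215 → 101/215
merge 54/215 + 12/43 → 114/215
merge 101/215 + 114/215 → 1
L = 12/215 + 49/215 + 101/215 + 114/215 + 1 = 491/215 ≈ 2.284 bits/symbol.

2.284 bits/symbol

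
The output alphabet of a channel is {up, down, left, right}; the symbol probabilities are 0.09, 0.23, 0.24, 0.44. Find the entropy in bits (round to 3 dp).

H = −Σ pᵢ log₂ pᵢ.
−0.09·log₂(0.09) = 0.3127
−0.23·log₂(0.23) = 0.4877
−0.24·log₂(0.24) = 0.4941
−0.44·log₂(0.44) = 0.5211
Sum ≈ 1.8156 → 1.816 bits.

1.816 bits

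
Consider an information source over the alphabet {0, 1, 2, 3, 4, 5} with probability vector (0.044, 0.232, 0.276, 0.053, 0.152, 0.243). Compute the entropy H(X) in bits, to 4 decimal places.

2.3336 bits

H = −Σ pᵢ log₂ pᵢ.
−0.044·log₂(0.044) = 0.1983
−0.232·log₂(0.232) = 0.4890
−0.276·log₂(0.276) = 0.5126
−0.053·log₂(0.053) = 0.2246
−0.152·log₂(0.152) = 0.4131
−0.243·log₂(0.243) = 0.4960
Sum ≈ 2.3336 → 2.3336 bits.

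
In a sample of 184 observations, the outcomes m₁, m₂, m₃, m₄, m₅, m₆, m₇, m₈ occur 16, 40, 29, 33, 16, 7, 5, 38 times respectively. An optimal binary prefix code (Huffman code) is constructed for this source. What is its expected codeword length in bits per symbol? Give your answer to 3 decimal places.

2.793 bits/symbol

Probabilities are the counts divided by 184.
Repeatedly combine the two least-probable nodes; the expected code length is the sum of the merged weights.
merge 5/184 + 7/184 → 3/46
merge 3/46 + 2/23 → 7/46
merge 2/23 + 7/46 → 11/46
merge 29/184 + 33/184 → 31/92
merge 19/92 + 5/23 → 39/92
merge 11/46 + 31/92 → 53/92
merge 39/92 + 53/92 → 1
L = 3/46 + 7/46 + 11/46 + 31/92 + 39/92 + 53/92 + 1 = 257/92 ≈ 2.793 bits/symbol.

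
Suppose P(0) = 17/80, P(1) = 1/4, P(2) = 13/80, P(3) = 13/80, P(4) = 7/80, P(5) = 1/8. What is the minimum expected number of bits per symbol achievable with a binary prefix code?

2.5375 bits/symbol

Repeatedly combine the two least-probable nodes; the expected code length is the sum of the merged weights.
merge 7/80 + 1/8 → 17/80
merge 13/80 + 13/80 → 13/40
merge 17/80 + 17/80 → 17/40
merge 1/4 + 13/40 → 23/40
merge 17/40 + 23/40 → 1
L = 17/80 + 13/40 + 17/40 + 23/40 + 1 = 203/80 = 2.5375 bits/symbol.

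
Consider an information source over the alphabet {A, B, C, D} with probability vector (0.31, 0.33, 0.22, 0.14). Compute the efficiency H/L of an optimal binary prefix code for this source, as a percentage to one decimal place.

96.5%

Entropy H = −Σ p log₂ p ≈ 1.9293 bits.
Huffman merges: 7/50+11/50→9/25; 31/100+33/100→16/25; 9/25+16/25→1. L = 2 ≈ 2.0000.
Efficiency = H/L = 1.9293/2.0000 = 96.5%.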